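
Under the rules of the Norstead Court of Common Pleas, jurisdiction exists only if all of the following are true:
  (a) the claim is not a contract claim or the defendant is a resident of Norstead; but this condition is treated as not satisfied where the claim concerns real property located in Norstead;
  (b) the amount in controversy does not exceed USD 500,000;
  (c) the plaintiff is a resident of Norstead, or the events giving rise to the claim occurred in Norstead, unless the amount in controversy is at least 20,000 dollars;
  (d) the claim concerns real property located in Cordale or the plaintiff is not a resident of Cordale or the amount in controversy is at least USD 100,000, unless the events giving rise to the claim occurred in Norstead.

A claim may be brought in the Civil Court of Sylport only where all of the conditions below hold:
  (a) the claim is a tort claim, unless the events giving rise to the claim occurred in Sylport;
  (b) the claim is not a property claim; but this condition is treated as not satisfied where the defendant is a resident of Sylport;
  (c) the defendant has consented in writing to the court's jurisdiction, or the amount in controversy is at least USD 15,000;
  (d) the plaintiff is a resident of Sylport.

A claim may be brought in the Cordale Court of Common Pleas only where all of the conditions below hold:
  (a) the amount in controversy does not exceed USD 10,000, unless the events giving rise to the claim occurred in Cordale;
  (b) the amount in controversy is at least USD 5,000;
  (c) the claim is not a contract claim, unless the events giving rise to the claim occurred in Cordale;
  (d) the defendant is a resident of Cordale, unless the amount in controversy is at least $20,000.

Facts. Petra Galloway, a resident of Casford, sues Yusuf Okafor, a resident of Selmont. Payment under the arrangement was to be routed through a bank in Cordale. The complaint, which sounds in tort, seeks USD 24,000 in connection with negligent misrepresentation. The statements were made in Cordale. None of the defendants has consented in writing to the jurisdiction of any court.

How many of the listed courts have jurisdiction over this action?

2

The Norstead Court of Common Pleas:
  (a) The claim is a tort claim, not a contract claim, so this disjunct is met. The exception is not triggered, since the claim does not concern real property. Satisfied.
  (b) The amount in controversy is 24,000 dollars, within the USD 500,000 ceiling. Met.
  (c) The plaintiff resides in Casford, not Norstead; the operative events occurred in Cordale, not Norstead — every alternative fails. However, the amount in controversy is $24,000, which meets the 20,000 dollars floor, so the 'unless' proviso supplies this condition. Condition met.
  (d) The plaintiff resides in Casford, which is not Cordale, so one alternative holds. Satisfied.
  → Every requirement is satisfied — jurisdiction.
The Civil Court of Sylport:
  (a) The claim is a tort claim. Condition met.
  (b) The claim is a tort claim, not a property claim. And the carve-out is inapplicable — the defendant resides in Selmont, not Sylport. Condition met.
  (c) The amount in controversy is 24,000 dollars, which meets the $15,000 floor — that alternative is enough. Condition met.
  (d) The plaintiff resides in Casford, not Sylport. Fails.
  → The court lacks jurisdiction.
The Cordale Court of Common Pleas:
  (a) The amount in controversy is 24,000 dollars, above the 10,000 dollars ceiling. However, the operative events occurred in Cordale, so the 'unless' proviso supplies this condition. Satisfied.
  (b) The amount in controversy is USD 24,000, which meets the USD 5,000 floor. Satisfied.
  (c) The claim is a tort claim, not a contract claim. Condition met.
  (d) The defendant resides in Selmont, not Cordale. But the amount in controversy is USD 24,000, which meets the $20,000 floor, and the 'unless' clause therefore excuses the requirement. Condition met.
  → The court has jurisdiction.
Courts with jurisdiction: the Norstead Court of Common Pleas, the Cordale Court of Common Pleas — 2 in total.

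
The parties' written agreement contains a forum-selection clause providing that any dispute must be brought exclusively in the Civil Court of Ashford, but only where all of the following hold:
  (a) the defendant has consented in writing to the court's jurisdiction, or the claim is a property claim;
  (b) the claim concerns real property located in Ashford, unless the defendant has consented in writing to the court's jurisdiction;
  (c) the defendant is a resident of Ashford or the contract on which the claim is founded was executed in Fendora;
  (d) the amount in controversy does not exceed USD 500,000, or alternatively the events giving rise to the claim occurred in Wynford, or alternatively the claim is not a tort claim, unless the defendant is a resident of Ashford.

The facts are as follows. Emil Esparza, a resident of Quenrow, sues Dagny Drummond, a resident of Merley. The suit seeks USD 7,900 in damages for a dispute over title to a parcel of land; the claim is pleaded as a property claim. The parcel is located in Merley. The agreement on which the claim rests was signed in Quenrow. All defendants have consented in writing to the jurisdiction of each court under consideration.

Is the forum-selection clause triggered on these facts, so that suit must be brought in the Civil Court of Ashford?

No

The Civil Court of Ashford:
  (a) Every defendant has filed written consent, which satisfies one of the alternatives. Condition met.
  (b) The property lies in Merley, not Ashford. However, every defendant has filed written consent, so the 'unless' proviso supplies this condition. Satisfied.
  (c) The defendant resides in Merley, not Ashford; the contract was executed in Quenrow, not Fendora — no alternative holds. Not satisfied.
  (d) The amount in controversy is $7,900, within the 500,000 dollars ceiling — that alternative is enough. Condition met.
  → The clause does not apply.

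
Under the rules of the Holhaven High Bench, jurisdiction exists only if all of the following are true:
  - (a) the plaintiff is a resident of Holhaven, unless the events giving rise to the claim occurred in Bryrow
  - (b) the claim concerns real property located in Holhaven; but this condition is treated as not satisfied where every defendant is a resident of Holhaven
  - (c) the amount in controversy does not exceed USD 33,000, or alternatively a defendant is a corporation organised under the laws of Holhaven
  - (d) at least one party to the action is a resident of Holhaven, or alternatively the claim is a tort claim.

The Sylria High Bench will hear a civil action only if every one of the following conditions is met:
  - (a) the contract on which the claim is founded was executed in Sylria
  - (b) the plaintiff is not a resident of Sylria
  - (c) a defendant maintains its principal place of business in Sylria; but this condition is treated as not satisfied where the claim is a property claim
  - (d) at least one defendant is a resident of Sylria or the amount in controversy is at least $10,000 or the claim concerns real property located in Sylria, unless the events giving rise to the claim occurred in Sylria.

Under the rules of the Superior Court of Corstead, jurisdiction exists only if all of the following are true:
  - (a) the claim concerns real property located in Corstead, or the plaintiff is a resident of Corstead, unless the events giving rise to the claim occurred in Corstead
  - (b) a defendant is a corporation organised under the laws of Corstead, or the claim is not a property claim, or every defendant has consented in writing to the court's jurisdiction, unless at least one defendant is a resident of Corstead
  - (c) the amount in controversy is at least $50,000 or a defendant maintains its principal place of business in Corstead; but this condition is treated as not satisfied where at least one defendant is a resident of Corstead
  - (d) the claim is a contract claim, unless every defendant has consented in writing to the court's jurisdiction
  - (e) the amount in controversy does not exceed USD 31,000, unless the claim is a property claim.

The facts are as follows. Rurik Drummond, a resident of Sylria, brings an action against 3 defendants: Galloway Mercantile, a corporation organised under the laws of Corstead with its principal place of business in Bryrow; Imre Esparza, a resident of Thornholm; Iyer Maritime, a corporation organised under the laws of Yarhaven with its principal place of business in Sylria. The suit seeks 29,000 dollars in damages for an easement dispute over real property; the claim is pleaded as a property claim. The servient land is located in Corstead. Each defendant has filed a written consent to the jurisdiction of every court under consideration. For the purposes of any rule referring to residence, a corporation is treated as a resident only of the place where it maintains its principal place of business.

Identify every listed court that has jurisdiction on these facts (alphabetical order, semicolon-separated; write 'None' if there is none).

None

The Holhaven High Bench:
  (a) The plaintiff resides in Sylria, not Holhaven. The proviso offers no rescue either, since the operative events occurred in Corstead, not Bryrow. Condition not met.
  (b) The property lies in Corstead, not Holhaven. Not met.
  (c) The amount in controversy is $29,000, within the 33,000 dollars ceiling, so this disjunct is met. Satisfied.
  (d) No party resides in Holhaven; the claim is a property claim, not a tort claim — no alternative holds. Not satisfied.
  → Not every requirement is met — no jurisdiction.
The Sylria High Bench:
  (a) No contract (and hence no place of execution) is alleged. Fails.
  (b) The plaintiff resides in Sylria. Not satisfied.
  (c) Iyer Maritime has its principal place of business in Sylria. However, the claim is a property claim, which falls within the stated exception and so defeats the condition. Not met.
  (d) Iyer Maritime resides in Sylria — that alternative is enough. Met.
  → No jurisdiction.
The Superior Court of Corstead:
  (a) The property lies in Corstead, so one alternative holds. Condition met.
  (b) Galloway Mercantile is organised under the laws of Corstead, which satisfies one of the alternatives. Met.
  (c) The amount in controversy is USD 29,000, below the USD 50,000 floor; the corporate defendant(s) have their principal place of business in Bryrow, Sylria, not Corstead — none of the alternatives is met. Fails.
  (d) The claim is a property claim, not a contract claim. The proviso rescues it, though: every defendant has filed written consent. Condition met.
  (e) The amount in controversy is $29,000, within the $31,000 ceiling. Satisfied.
  → At least one condition fails; no jurisdiction.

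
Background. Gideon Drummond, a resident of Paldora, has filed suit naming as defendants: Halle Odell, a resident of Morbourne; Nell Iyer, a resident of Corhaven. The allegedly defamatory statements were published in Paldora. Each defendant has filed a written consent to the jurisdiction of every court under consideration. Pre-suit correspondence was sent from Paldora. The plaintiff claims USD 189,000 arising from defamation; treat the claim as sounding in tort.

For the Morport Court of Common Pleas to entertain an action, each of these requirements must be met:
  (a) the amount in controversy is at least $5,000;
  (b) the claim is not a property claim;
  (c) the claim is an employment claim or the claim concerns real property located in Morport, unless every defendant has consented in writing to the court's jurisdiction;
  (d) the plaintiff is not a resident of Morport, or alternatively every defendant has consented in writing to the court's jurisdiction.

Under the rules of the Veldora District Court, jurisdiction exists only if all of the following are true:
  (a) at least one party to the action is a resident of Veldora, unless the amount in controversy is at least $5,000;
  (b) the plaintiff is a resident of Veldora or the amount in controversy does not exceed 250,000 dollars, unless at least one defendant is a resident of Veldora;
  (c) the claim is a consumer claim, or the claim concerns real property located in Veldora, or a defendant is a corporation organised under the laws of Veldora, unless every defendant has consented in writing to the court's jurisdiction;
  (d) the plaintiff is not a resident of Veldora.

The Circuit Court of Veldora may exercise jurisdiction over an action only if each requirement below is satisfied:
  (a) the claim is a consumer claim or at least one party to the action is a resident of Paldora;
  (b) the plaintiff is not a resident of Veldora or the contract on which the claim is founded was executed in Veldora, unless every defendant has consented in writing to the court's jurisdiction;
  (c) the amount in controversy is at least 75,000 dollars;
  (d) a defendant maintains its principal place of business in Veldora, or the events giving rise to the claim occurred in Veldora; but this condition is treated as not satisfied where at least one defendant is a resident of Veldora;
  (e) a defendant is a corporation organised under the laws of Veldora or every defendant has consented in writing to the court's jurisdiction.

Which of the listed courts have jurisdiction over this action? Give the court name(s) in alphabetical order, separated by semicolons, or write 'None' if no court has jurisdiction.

the Morport Court of Common Pleas; the Veldora District Court

The Morport Court of Common Pleas:
  (a) The amount in controversy is USD 189,000, which meets the 5,000 dollars floor. Satisfied.
  (b) The claim is a tort claim, not a property claim. Met.
  (c) The claim is a tort claim, not an employment claim; the claim does not concern real property — none of the alternatives is met. But every defendant has filed written consent, and the 'unless' clause therefore excuses the requirement. Condition met.
  (d) The plaintiff resides in Paldora, which is not Morport, so one alternative holds. Satisfied.
  → Every requirement is satisfied — jurisdiction.
The Veldora District Court:
  (a) No party resides in Veldora. However, the amount in controversy is 189,000 dollars, which meets the $5,000 floor, so the 'unless' proviso supplies this condition. Met.
  (b) The amount in controversy is $189,000, within the USD 250,000 ceiling, which satisfies one of the alternatives. Condition met.
  (c) The claim is a tort claim, not a consumer claim; the claim does not concern real property; no defendant is a corporation — none of the alternatives is met. The proviso rescues it, though: every defendant has filed written consent. Satisfied.
  (d) The plaintiff resides in Paldora, which is not Veldora. Condition met.
  → Jurisdiction lies.
The Circuit Court of Veldora:
  (a) Gideon Drummond resides in Paldora, so this disjunct is met. Condition met.
  (b) The plaintiff resides in Paldora, which is not Veldora, so this disjunct is met. Satisfied.
  (c) The amount in controversy is 189,000 dollars, which meets the USD 75,000 floor. Condition met.
  (d) No defendant is a corporation; the operative events occurred in Paldora, not Veldora — every alternative fails. Condition not met.
  (e) Every defendant has filed written consent, which satisfies one of the alternatives. Satisfied.
  → The court lacks jurisdiction.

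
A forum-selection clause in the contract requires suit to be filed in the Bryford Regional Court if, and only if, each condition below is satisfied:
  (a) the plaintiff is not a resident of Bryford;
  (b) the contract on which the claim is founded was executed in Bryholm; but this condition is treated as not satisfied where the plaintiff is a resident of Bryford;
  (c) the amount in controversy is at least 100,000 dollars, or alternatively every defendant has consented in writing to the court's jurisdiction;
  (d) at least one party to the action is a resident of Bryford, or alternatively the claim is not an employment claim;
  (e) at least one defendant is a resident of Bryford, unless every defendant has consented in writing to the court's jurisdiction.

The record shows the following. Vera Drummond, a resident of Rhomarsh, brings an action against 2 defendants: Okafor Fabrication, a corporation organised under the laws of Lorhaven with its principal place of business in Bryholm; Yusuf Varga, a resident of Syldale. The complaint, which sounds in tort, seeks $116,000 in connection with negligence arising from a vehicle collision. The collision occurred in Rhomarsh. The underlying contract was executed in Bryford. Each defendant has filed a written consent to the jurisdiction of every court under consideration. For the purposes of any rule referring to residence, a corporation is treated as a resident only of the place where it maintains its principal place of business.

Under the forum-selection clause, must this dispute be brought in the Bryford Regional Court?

The Bryford Regional Court:
  (a) The plaintiff resides in Rhomarsh, which is not Bryford. Condition met.
  (b) The contract was executed in Bryford, not Bryholm. Condition not met.
  (c) The amount in controversy is $116,000, which meets the $100,000 floor, which satisfies one of the alternatives. Condition met.
  (d) The claim is a tort claim, not an employment claim, so this disjunct is met. Met.
  (e) No defendant resides in Bryford (they reside in Bryholm, Syldale). But every defendant has filed written consent, and the 'unless' clause therefore excuses the requirement. Satisfied.
  → Forum clause is not triggered.

No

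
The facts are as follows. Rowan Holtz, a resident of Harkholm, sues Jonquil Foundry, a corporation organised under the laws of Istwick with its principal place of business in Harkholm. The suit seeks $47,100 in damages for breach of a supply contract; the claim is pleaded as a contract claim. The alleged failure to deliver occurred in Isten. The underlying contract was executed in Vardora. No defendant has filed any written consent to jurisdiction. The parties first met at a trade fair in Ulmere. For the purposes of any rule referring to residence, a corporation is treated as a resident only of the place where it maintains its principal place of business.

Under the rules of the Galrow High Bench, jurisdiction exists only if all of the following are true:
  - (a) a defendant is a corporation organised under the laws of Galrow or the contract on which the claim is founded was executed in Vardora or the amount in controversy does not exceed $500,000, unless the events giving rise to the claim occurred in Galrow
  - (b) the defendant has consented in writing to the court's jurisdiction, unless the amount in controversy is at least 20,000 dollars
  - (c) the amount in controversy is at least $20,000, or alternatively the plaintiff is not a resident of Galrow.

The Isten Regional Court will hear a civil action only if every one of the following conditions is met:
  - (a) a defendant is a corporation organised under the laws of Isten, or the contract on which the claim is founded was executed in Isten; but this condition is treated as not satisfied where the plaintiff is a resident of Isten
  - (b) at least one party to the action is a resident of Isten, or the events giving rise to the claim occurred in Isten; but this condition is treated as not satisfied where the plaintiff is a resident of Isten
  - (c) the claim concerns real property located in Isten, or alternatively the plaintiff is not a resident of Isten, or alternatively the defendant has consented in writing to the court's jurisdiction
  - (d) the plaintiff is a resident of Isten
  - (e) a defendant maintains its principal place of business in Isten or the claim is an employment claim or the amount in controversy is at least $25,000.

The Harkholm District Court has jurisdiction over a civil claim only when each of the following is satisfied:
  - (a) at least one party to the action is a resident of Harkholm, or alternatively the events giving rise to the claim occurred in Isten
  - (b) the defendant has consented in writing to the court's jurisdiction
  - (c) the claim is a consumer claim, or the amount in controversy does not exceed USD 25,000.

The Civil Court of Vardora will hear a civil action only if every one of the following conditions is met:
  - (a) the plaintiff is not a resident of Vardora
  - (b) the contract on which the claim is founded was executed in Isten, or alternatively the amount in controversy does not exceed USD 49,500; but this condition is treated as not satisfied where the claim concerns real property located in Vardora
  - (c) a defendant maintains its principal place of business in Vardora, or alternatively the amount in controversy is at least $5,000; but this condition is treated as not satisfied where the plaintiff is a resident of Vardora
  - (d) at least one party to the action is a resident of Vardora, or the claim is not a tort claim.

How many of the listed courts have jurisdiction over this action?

2

The Galrow High Bench:
  (a) The contract was executed in Vardora, which satisfies one of the alternatives. Satisfied.
  (b) No such written consent has been filed. The proviso rescues it, though: the amount in controversy is 47,100 dollars, which meets the 20,000 dollars floor. Met.
  (c) The amount in controversy is $47,100, which meets the 20,000 dollars floor, so one alternative holds. Condition met.
  → Jurisdiction lies.
The Isten Regional Court:
  (a) The corporate defendant(s) are organised in Istwick, not Isten; the contract was executed in Vardora, not Isten — no alternative holds. Not met.
  (b) The operative events occurred in Isten — that alternative is enough. And the carve-out is inapplicable — the plaintiff resides in Harkholm, not Isten. Satisfied.
  (c) The plaintiff resides in Harkholm, which is not Isten, which satisfies one of the alternatives. Satisfied.
  (d) The plaintiff resides in Harkholm, not Isten. Not satisfied.
  (e) The amount in controversy is USD 47,100, which meets the $25,000 floor, so this disjunct is met. Met.
  → At least one condition fails; no jurisdiction.
The Harkholm District Court:
  (a) Rowan Holtz resides in Harkholm, which satisfies one of the alternatives. Satisfied.
  (b) No such written consent has been filed. Fails.
  (c) The claim is a contract claim, not a consumer claim; the amount in controversy is USD 47,100, above the 25,000 dollars ceiling — every alternative fails. Not satisfied.
  → No jurisdiction.
The Civil Court of Vardora:
  (a) The plaintiff resides in Harkholm, which is not Vardora. Condition met.
  (b) The amount in controversy is USD 47,100, within the USD 49,500 ceiling, which satisfies one of the alternatives. The exception is not triggered, since the claim does not concern real property. Satisfied.
  (c) The amount in controversy is 47,100 dollars, which meets the 5,000 dollars floor, so this disjunct is met. And the carve-out is inapplicable — the plaintiff resides in Harkholm, not Vardora. Satisfied.
  (d) The claim is a contract claim, not a tort claim — that alternative is enough. Satisfied.
  → The court has jurisdiction.
Courts with jurisdiction: the Galrow High Bench, the Civil Court of Vardora — 2 in total.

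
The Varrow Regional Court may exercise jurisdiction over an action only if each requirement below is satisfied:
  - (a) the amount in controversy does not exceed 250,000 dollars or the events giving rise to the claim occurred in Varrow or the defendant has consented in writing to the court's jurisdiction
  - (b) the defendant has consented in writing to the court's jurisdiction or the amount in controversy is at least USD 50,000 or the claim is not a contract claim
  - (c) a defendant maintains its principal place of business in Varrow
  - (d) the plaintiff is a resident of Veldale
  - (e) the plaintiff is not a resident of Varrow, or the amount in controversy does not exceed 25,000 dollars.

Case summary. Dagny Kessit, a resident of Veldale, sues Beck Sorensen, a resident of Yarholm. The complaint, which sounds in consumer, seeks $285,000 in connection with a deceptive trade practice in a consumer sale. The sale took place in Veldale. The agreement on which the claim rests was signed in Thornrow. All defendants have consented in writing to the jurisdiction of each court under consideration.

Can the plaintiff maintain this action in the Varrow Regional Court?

The Varrow Regional Court:
  (a) Every defendant has filed written consent — that alternative is enough. Met.
  (b) Every defendant has filed written consent — that alternative is enough. Condition met.
  (c) No defendant is a corporation. Not met.
  (d) The plaintiff resides in Veldale. Satisfied.
  (e) The plaintiff resides in Veldale, which is not Varrow — that alternative is enough. Met.
  → At least one condition fails; no jurisdiction.

No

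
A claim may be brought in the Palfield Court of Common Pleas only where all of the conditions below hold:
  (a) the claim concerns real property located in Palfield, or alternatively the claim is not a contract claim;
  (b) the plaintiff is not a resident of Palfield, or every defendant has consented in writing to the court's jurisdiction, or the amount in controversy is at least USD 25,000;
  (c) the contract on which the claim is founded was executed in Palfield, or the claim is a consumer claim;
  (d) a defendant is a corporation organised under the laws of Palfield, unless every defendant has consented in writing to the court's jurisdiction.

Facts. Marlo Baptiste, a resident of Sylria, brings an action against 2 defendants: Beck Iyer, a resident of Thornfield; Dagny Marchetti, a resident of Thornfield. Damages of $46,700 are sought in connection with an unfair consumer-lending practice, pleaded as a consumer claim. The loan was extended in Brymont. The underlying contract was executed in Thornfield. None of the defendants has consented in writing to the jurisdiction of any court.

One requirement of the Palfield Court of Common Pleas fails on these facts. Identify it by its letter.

The Palfield Court of Common Pleas:
  (a) The claim is a consumer claim, not a contract claim, which satisfies one of the alternatives. Met.
  (b) The plaintiff resides in Sylria, which is not Palfield, so this disjunct is met. Satisfied.
  (c) The claim is a consumer claim, so one alternative holds. Satisfied.
  (d) No defendant is a corporation. And no such written consent has been filed, so the proviso does not save it. Fails.
Only condition (d) fails.

(d)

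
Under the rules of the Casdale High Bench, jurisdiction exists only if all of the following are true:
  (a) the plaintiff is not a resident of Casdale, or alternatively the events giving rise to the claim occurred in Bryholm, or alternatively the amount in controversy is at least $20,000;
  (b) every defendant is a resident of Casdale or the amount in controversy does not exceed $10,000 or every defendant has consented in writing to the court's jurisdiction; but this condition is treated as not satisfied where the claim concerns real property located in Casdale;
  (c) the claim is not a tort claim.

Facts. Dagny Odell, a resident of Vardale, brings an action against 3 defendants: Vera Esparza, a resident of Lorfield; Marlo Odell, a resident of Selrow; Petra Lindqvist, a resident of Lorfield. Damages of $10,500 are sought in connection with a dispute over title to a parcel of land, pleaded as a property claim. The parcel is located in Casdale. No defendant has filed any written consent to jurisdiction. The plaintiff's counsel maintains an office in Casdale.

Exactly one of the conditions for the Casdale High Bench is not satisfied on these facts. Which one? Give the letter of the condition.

(b)

The Casdale High Bench:
  (a) The plaintiff resides in Vardale, which is not Casdale, so one alternative holds. Met.
  (b) The defendants reside as follows — Vera Esparza in Lorfield, Marlo Odell in Selrow, Petra Lindqvist in Lorfield — not all in Casdale; the amount in controversy is $10,500, above the 10,000 dollars ceiling; no such written consent has been filed — none of the alternatives is met. Fails.
  (c) The claim is a property claim, not a tort claim. Met.
Only condition (b) fails.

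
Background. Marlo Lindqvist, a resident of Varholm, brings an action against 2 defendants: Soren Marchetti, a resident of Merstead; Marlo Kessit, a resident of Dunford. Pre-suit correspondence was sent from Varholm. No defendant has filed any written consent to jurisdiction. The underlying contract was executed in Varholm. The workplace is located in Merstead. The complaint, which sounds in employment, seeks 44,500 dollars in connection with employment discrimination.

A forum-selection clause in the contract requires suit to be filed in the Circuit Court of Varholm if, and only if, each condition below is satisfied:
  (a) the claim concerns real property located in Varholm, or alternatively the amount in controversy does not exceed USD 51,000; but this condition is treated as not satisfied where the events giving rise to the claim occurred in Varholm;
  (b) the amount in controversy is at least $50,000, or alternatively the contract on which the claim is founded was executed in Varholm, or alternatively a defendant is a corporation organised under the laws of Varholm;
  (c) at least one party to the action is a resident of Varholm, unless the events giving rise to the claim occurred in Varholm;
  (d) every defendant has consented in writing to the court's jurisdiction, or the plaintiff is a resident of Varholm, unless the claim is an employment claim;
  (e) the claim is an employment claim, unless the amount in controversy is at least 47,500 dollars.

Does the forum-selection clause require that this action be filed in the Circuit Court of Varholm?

Yes

The Circuit Court of Varholm:
  (a) The amount in controversy is 44,500 dollars, within the $51,000 ceiling, so this disjunct is met. The carve-out does not apply: the operative events occurred in Merstead, not Varholm. Satisfied.
  (b) The contract was executed in Varholm — that alternative is enough. Satisfied.
  (c) Marlo Lindqvist resides in Varholm. Satisfied.
  (d) The plaintiff resides in Varholm, so one alternative holds. Satisfied.
  (e) The claim is an employment claim. Met.
  → Forum clause is triggered.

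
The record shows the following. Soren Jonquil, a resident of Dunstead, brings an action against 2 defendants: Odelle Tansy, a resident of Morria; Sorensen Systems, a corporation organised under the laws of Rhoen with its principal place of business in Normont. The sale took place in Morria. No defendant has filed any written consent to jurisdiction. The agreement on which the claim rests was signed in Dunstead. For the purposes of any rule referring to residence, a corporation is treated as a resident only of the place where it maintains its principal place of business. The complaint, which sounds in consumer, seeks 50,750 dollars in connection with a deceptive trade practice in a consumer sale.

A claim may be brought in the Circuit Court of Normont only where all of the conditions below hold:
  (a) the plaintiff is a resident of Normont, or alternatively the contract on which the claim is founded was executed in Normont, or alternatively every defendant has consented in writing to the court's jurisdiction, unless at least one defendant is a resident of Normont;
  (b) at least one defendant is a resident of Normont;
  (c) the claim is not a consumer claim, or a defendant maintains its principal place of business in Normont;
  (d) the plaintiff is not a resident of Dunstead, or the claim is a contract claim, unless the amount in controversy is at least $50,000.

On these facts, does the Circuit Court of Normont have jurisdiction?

Yes

The Circuit Court of Normont:
  (a) The plaintiff resides in Dunstead, not Normont; the contract was executed in Dunstead, not Normont; no such written consent has been filed — every alternative fails. But Sorensen Systems resides in Normont, and the 'unless' clause therefore excuses the requirement. Met.
  (b) Sorensen Systems resides in Normont. Condition met.
  (c) Sorensen Systems has its principal place of business in Normont, which satisfies one of the alternatives. Satisfied.
  (d) The plaintiff resides in Dunstead; the claim is a consumer claim, not a contract claim — none of the alternatives is met. But the amount in controversy is $50,750, which meets the 50,000 dollars floor, and the 'unless' clause therefore excuses the requirement. Met.
  → All conditions met; jurisdiction exists.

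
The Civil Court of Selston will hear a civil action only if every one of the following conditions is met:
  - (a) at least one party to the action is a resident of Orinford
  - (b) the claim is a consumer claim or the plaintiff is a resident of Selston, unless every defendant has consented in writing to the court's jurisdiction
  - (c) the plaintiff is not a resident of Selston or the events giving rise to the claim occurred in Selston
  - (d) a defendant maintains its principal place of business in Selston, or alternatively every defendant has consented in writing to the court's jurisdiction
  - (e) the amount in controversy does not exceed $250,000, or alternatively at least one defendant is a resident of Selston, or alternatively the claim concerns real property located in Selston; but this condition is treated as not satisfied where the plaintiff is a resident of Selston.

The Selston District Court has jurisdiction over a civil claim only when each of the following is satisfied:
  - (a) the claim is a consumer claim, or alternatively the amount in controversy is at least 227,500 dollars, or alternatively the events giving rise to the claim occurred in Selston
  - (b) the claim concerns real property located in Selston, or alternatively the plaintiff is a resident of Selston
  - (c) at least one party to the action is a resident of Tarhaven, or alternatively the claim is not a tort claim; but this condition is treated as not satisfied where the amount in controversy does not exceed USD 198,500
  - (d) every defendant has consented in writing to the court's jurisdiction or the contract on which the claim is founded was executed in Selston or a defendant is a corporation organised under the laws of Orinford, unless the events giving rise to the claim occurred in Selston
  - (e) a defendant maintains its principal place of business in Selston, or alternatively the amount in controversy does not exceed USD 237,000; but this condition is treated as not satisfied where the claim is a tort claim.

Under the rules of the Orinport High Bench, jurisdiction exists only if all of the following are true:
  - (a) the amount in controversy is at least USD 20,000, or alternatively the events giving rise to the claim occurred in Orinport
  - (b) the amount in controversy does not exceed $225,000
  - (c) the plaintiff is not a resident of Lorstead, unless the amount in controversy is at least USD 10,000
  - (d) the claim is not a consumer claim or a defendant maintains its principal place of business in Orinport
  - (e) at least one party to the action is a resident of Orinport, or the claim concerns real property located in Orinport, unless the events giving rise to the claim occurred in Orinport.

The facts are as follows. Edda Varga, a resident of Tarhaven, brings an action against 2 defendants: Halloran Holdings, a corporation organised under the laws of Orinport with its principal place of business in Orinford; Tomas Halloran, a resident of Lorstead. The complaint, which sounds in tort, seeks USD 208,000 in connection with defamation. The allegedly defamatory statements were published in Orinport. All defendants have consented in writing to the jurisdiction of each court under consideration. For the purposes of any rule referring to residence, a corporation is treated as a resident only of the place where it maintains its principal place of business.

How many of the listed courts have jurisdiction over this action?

The Civil Court of Selston:
  (a) Halloran Holdings resides in Orinford. Condition met.
  (b) The claim is a tort claim, not a consumer claim; the plaintiff resides in Tarhaven, not Selston — every alternative fails. The proviso rescues it, though: every defendant has filed written consent. Condition met.
  (c) The plaintiff resides in Tarhaven, which is not Selston — that alternative is enough. Condition met.
  (d) Every defendant has filed written consent, so this disjunct is met. Condition met.
  (e) The amount in controversy is 208,000 dollars, within the 250,000 dollars ceiling — that alternative is enough. The carve-out does not apply: the plaintiff resides in Tarhaven, not Selston. Satisfied.
  → Every requirement is satisfied — jurisdiction.
The Selston District Court:
  (a) The claim is a tort claim, not a consumer claim; the amount in controversy is $208,000, below the $227,500 floor; the operative events occurred in Orinport, not Selston — none of the alternatives is met. Fails.
  (b) The claim does not concern real property; the plaintiff resides in Tarhaven, not Selston — no alternative holds. Condition not met.
  (c) Edda Varga resides in Tarhaven — that alternative is enough. The carve-out does not apply: the amount in controversy is 208,000 dollars, above the $198,500 ceiling. Satisfied.
  (d) Every defendant has filed written consent, which satisfies one of the alternatives. Satisfied.
  (e) The amount in controversy is USD 208,000, within the USD 237,000 ceiling, which satisfies one of the alternatives. But the carve-out bites: the claim is a tort claim. Fails.
  → No jurisdiction.
The Orinport High Bench:
  (a) The amount in controversy is $208,000, which meets the USD 20,000 floor, so this disjunct is met. Satisfied.
  (b) The amount in controversy is $208,000, within the USD 225,000 ceiling. Satisfied.
  (c) The plaintiff resides in Tarhaven, which is not Lorstead. Met.
  (d) The claim is a tort claim, not a consumer claim, so this disjunct is met. Condition met.
  (e) No party resides in Orinport; the claim does not concern real property — every alternative fails. But the operative events occurred in Orinport, and the 'unless' clause therefore excuses the requirement. Satisfied.
  → All conditions met; jurisdiction exists.
Courts with jurisdiction: the Civil Court of Selston, the Orinport High Bench — 2 in total.

2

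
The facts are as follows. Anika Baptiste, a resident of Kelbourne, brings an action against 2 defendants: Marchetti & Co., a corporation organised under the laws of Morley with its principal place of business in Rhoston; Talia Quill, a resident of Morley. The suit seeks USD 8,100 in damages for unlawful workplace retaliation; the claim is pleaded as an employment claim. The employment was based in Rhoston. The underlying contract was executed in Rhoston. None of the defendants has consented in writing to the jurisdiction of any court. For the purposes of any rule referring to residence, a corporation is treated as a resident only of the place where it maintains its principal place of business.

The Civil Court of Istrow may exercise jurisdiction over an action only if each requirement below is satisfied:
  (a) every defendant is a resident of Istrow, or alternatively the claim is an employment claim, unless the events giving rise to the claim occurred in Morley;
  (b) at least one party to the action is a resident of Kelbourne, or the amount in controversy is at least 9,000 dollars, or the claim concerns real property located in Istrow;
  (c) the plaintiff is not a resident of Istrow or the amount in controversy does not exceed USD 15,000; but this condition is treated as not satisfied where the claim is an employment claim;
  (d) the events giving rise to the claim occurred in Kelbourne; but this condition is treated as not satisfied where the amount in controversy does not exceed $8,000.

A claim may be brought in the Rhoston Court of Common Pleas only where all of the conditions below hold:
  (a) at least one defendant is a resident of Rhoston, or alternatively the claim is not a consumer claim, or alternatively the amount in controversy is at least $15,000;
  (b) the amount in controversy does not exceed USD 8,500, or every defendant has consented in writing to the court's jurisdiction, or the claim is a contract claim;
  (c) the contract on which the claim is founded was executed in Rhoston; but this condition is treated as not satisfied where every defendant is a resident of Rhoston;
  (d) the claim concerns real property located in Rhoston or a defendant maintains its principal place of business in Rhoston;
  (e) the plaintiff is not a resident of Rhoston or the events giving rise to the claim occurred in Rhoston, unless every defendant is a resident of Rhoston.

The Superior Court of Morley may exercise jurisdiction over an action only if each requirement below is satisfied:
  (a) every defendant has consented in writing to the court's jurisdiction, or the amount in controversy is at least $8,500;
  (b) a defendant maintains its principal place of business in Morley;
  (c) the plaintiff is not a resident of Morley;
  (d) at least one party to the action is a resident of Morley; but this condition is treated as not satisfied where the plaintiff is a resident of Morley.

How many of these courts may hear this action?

1

The Civil Court of Istrow:
  (a) The claim is an employment claim, so one alternative holds. Met.
  (b) Anika Baptiste resides in Kelbourne, so one alternative holds. Satisfied.
  (c) The plaintiff resides in Kelbourne, which is not Istrow, which satisfies one of the alternatives. However, the claim is an employment claim, which falls within the stated exception and so defeats the condition. Not satisfied.
  (d) The operative events occurred in Rhoston, not Kelbourne. Not met.
  → At least one condition fails; no jurisdiction.
The Rhoston Court of Common Pleas:
  (a) Marchetti & Co. resides in Rhoston — that alternative is enough. Satisfied.
  (b) The amount in controversy is USD 8,100, within the $8,500 ceiling, so this disjunct is met. Met.
  (c) The contract was executed in Rhoston. And the carve-out is inapplicable — the defendants reside as follows — Marchetti & Co. in Rhoston, Talia Quill in Morley — not all in Rhoston. Satisfied.
  (d) Marchetti & Co. has its principal place of business in Rhoston, which satisfies one of the alternatives. Satisfied.
  (e) The plaintiff resides in Kelbourne, which is not Rhoston, so this disjunct is met. Met.
  → The court has jurisdiction.
The Superior Court of Morley:
  (a) No such written consent has been filed; the amount in controversy is 8,100 dollars, below the 8,500 dollars floor — none of the alternatives is met. Condition not met.
  (b) The corporate defendant(s) have their principal place of business in Rhoston, not Morley. Not satisfied.
  (c) The plaintiff resides in Kelbourne, which is not Morley. Met.
  (d) Talia Quill resides in Morley. And the carve-out is inapplicable — the plaintiff resides in Kelbourne, not Morley. Met.
  → No jurisdiction.
Courts with jurisdiction: the Rhoston Court of Common Pleas — 1 in total.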